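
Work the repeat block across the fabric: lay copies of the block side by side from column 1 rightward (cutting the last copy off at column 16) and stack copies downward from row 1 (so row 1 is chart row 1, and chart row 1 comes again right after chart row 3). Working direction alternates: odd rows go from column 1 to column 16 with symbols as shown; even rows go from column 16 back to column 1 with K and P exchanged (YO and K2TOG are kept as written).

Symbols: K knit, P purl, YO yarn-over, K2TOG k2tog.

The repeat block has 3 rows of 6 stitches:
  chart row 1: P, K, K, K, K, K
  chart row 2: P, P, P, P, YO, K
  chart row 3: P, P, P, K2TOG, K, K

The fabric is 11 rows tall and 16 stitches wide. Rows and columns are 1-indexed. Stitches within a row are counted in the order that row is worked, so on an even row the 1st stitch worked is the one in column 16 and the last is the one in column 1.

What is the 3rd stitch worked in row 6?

== STITCH ==
K

Derivation:
Row 6 uses chart row ((6-1) mod 3)+1 = 3. Row 6 is even, so WS.
Chart row 3 tiled across columns 1-16: P P P K2TOG K K P P P K2TOG K K P P P K2TOG
WS: work from column 16 back to column 1 (reverse the tiled row), swapping K<->P (YO and K2TOG unchanged).
Row 6 as worked: K2TOG K K K P P K2TOG K K K P P K2TOG K K K
Counting 3 along the worked row gives K.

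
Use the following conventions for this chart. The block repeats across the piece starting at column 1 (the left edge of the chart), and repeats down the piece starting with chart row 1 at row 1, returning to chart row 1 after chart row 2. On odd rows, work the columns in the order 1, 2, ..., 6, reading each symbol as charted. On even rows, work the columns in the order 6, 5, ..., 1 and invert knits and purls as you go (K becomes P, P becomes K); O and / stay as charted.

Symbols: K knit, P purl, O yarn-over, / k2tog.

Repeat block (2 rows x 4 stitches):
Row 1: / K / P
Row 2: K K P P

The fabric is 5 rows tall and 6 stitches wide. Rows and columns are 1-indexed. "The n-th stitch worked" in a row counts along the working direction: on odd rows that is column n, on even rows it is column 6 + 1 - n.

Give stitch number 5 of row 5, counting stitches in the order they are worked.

Stitch:
/

Derivation:
Row 5 uses chart row ((5-1) mod 2)+1 = 1. Row 5 is odd, so RS.
Chart row 1 tiled across columns 1-6: / K / P / K
Right side: take the tiled row as-is (worked left to right from column 1).
The 5th stitch worked is /.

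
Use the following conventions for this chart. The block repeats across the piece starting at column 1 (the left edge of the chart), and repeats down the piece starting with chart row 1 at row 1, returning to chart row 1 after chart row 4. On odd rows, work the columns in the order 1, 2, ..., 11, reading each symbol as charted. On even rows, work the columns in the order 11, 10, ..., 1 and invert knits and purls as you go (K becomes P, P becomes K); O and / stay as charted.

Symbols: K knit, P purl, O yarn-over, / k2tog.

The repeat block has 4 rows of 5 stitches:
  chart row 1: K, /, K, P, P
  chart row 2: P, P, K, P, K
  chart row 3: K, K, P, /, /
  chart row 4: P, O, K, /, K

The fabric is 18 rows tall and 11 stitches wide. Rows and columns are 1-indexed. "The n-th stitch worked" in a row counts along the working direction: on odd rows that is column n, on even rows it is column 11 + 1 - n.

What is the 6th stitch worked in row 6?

Row 6 uses chart row ((6-1) mod 4)+1 = 2. Row 6 is even, so WS.
Chart row 2 tiled across columns 1-11: P P K P K P P K P K P
WS: work from column 11 back to column 1 (reverse the tiled row), swapping K<->P (O and / unchanged).
Row 6 as worked: K P K P K K P K P K K
The 6th stitch worked is K.

== STITCH ==
K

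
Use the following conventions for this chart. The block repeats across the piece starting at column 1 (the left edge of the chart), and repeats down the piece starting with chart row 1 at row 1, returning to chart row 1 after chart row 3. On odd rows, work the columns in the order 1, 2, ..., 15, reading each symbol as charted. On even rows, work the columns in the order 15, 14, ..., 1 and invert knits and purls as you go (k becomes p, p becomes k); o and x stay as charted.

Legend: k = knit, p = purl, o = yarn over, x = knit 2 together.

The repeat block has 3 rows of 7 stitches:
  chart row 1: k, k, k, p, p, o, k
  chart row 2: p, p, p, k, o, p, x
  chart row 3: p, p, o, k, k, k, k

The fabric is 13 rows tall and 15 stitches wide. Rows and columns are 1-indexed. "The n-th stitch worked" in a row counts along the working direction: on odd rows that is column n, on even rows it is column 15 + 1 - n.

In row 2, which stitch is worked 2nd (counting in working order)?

Row 2 uses chart row ((2-1) mod 3)+1 = 2. Row 2 is even, so WS.
Chart row 2 tiled across columns 1-15: p p p k o p x p p p k o p x p
WS row: flip the tiled sequence (start at column 15) and apply k<->p; o and x stay.
Row 2 as worked: k x k o p k k k x k o p k k k
The 2nd stitch worked is x.

== STITCH ==
x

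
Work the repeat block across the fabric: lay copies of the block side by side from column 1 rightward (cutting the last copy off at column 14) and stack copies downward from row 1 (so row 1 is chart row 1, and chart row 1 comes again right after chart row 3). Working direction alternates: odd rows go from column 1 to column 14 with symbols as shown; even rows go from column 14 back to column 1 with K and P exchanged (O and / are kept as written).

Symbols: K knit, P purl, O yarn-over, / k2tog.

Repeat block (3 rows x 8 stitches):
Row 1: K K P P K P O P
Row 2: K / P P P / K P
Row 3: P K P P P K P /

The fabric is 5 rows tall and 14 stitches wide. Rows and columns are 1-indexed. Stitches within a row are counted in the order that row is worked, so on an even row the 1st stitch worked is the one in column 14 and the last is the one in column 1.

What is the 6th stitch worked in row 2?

For row 2: chart row = ((2-1) mod 3) + 1 = 2; this is a WS (even) row.
Chart row 2 tiled across columns 1-14: K / P P P / K P K / P P P /
WS row: flip the tiled sequence (start at column 14) and apply K<->P; O and / stay.
Row 2 as worked: / K K K / P K P / K K K / P
Counting 6 along the worked row gives P.

Stitch:
P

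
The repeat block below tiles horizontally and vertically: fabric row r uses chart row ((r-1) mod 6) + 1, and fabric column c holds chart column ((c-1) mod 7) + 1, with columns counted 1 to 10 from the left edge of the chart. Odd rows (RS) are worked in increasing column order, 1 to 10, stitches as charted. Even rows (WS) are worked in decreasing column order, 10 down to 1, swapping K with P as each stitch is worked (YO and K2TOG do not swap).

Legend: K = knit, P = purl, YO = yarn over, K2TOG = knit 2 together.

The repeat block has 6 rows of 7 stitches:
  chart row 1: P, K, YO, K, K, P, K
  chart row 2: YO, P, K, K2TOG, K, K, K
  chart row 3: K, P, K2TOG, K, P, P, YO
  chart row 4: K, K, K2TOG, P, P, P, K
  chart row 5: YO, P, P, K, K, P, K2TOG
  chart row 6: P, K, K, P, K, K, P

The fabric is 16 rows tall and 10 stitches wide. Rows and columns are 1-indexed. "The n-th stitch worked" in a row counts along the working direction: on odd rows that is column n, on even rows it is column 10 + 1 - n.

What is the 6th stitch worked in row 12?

Result:
P

Derivation:
For row 12: chart row = ((12-1) mod 6) + 1 = 6; this is a WS (even) row.
Chart row 6 tiled across columns 1-10: P K K P K K P P K K
Wrong side: read the tiled row from column 10 down to 1 and exchange K with P (leave YO, K2TOG).
Row 12 as worked: P P K K P P K P P K
The 6th stitch worked is P.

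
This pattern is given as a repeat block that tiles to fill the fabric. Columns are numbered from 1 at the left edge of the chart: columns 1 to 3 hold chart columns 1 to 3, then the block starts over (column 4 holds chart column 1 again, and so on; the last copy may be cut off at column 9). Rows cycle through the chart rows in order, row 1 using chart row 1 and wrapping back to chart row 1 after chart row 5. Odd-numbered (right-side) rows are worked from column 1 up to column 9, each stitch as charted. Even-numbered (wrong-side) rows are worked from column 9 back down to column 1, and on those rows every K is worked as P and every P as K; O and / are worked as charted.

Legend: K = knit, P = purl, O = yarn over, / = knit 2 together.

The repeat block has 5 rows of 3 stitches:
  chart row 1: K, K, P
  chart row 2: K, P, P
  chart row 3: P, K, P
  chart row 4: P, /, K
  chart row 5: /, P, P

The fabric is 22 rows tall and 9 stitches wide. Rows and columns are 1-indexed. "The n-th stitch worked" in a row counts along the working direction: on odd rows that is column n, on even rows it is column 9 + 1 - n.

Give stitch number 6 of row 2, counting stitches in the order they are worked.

Row 2 uses chart row ((2-1) mod 5)+1 = 2. Row 2 is even, so WS.
Chart row 2 tiled across columns 1-9: K P P K P P K P P
Wrong side: read the tiled row from column 9 down to 1 and exchange K with P (leave O, /).
Row 2 as worked: K K P K K P K K P
Counting 6 along the worked row gives P.

== STITCH ==
P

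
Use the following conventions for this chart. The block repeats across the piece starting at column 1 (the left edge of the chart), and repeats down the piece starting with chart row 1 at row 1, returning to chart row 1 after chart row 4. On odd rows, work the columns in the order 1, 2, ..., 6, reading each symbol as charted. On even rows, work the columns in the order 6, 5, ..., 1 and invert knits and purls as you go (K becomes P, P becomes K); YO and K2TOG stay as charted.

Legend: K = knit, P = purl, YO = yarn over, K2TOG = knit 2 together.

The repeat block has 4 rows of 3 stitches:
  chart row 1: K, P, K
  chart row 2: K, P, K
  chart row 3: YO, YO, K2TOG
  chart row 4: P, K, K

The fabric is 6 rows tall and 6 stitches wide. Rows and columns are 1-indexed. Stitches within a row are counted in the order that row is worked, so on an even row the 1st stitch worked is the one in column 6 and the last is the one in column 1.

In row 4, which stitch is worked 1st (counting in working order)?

== STITCH ==
P

Derivation:
Row 4 uses chart row ((4-1) mod 4)+1 = 4. Row 4 is even, so WS.
Chart row 4 tiled across columns 1-6: P K K P K K
WS row: flip the tiled sequence (start at column 6) and apply K<->P; YO and K2TOG stay.
Row 4 as worked: P P K P P K
Counting 1 along the worked row gives P.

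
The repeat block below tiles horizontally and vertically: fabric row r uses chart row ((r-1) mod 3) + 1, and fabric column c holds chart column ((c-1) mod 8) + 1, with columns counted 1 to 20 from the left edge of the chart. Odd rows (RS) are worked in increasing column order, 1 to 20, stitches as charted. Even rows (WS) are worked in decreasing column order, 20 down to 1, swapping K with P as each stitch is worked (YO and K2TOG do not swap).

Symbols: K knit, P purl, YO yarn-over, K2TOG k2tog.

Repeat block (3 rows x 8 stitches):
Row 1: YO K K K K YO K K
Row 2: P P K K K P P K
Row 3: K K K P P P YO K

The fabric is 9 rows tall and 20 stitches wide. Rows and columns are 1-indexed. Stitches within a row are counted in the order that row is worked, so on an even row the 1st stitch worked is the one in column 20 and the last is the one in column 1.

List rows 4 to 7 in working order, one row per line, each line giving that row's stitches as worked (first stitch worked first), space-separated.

Row 4: chart row 1, WS - tiled (columns 1-20): YO K K K K YO K K YO K K K K YO K K YO K K K; work from column 20 back to 1 with K<->P swapped.
Row 5: chart row 2, RS - tile across columns 1-20 and work as-is.
Row 6: chart row 3, WS - tiled (columns 1-20): K K K P P P YO K K K K P P P YO K K K K P; work from column 20 back to 1 with K<->P swapped.
Row 7: chart row 1, RS - tile across columns 1-20 and work as-is.

Rows as worked:
P P P YO P P YO P P P P YO P P YO P P P P YO
P P K K K P P K P P K K K P P K P P K K
K P P P P YO K K K P P P P YO K K K P P P
YO K K K K YO K K YO K K K K YO K K YO K K K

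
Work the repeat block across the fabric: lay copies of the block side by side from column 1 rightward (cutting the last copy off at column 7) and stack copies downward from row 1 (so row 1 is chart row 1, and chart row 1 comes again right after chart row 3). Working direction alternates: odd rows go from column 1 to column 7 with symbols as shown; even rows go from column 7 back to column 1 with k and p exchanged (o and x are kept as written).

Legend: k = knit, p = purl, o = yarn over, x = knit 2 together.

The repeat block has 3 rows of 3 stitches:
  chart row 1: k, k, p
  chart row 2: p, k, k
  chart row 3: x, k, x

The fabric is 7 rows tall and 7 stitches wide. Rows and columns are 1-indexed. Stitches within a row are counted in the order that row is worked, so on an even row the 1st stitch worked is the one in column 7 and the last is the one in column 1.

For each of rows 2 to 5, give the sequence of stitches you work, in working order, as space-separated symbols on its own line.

Row 2: chart row 2, WS - tiled (columns 1-7): p k k p k k p; work from column 7 back to 1 with k<->p swapped.
Row 3: chart row 3, RS - tile across columns 1-7 and work as-is.
Row 4: chart row 1, WS - tiled (columns 1-7): k k p k k p k; work from column 7 back to 1 with k<->p swapped.
Row 5: chart row 2, RS - tile across columns 1-7 and work as-is.

== ROWS AS WORKED ==
k p p k p p k
x k x x k x x
p k p p k p p
p k k p k k p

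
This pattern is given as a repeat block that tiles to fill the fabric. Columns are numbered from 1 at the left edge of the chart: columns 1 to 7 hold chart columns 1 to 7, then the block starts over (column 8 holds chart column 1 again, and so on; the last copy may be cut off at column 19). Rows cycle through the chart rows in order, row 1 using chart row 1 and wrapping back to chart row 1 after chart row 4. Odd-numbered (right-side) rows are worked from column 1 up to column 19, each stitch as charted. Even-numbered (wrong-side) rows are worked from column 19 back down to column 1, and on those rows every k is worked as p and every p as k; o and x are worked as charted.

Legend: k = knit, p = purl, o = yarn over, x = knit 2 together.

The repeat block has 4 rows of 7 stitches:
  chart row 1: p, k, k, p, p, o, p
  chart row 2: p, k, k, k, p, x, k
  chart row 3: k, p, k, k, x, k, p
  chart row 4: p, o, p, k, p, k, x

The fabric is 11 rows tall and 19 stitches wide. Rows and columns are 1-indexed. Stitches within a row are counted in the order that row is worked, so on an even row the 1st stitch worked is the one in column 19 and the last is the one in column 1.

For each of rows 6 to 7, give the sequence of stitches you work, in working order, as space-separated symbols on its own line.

Row 6: chart row 2, WS - tiled (columns 1-19): p k k k p x k p k k k p x k p k k k p; work from column 19 back to 1 with k<->p swapped.
Row 7: chart row 3, RS - tile across columns 1-19 and work as-is.

Result:
k p p p k p x k p p p k p x k p p p k
k p k k x k p k p k k x k p k p k k x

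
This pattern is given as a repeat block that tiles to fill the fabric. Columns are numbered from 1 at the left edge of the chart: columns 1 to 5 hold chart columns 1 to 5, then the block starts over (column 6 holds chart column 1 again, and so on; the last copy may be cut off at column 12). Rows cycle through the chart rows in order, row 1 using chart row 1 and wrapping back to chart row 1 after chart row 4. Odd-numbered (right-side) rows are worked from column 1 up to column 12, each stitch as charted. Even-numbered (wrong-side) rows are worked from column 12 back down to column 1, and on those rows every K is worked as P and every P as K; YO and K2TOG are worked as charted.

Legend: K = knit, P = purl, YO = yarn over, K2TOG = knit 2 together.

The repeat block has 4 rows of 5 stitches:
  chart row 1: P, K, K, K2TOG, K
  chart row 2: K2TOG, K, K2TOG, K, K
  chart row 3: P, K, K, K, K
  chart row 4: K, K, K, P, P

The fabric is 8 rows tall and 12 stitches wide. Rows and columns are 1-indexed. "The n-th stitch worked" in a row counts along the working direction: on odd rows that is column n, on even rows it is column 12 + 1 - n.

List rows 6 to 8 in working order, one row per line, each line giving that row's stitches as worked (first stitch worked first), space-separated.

Row 6: chart row 2, WS - tiled (columns 1-12): K2TOG K K2TOG K K K2TOG K K2TOG K K K2TOG K; work from column 12 back to 1 with K<->P swapped.
Row 7: chart row 3, RS - tile across columns 1-12 and work as-is.
Row 8: chart row 4, WS - tiled (columns 1-12): K K K P P K K K P P K K; work from column 12 back to 1 with K<->P swapped.

== ROWS AS WORKED ==
P K2TOG P P K2TOG P K2TOG P P K2TOG P K2TOG
P K K K K P K K K K P K
P P K K P P P K K P P P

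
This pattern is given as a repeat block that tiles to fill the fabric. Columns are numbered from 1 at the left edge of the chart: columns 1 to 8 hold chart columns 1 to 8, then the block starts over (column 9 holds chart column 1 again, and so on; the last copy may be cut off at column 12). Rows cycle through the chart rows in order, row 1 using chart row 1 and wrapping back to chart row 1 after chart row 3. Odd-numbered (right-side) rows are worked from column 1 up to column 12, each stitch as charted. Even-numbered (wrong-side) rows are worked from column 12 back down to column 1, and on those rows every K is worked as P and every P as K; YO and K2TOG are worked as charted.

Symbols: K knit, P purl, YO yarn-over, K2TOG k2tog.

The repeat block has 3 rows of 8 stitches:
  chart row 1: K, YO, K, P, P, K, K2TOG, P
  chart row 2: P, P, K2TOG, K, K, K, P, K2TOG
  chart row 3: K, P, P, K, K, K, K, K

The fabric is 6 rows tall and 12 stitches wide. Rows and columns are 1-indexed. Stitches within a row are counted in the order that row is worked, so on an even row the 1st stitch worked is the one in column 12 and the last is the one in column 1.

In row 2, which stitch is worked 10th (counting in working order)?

== STITCH ==
K2TOG

Derivation:
For row 2: chart row = ((2-1) mod 3) + 1 = 2; this is a WS (even) row.
Chart row 2 tiled across columns 1-12: P P K2TOG K K K P K2TOG P P K2TOG K
WS row: flip the tiled sequence (start at column 12) and apply K<->P; YO and K2TOG stay.
Row 2 as worked: P K2TOG K K K2TOG K P P P K2TOG K K
The 10th stitch worked is K2TOG.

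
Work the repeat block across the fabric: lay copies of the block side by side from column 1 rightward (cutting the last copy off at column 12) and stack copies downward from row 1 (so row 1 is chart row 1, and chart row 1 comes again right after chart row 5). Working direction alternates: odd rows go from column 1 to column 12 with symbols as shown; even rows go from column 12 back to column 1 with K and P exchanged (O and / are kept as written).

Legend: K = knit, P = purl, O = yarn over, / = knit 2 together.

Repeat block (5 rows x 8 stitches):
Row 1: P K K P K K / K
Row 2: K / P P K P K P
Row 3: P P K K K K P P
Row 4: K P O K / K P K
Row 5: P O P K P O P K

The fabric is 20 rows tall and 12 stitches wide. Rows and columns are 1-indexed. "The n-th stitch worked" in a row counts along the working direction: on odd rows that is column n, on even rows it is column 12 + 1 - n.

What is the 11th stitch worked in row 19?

== STITCH ==
O

Derivation:
For row 19: chart row = ((19-1) mod 5) + 1 = 4; this is a RS (odd) row.
Chart row 4 tiled across columns 1-12: K P O K / K P K K P O K
RS row: no reversal, no swap; stitch n worked = column n.
Stitch 11 in working order -> O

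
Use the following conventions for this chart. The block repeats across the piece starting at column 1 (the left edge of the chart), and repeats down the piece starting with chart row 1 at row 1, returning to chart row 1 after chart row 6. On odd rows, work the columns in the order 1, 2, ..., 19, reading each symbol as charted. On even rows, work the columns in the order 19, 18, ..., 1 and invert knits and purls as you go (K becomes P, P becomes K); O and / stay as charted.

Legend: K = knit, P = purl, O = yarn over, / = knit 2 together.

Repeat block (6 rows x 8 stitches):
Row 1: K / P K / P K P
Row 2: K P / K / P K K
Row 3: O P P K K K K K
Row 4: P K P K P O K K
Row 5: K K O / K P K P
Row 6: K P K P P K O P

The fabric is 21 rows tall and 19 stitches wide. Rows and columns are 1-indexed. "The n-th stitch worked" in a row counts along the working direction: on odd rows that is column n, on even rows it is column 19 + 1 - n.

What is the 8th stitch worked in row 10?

Row 10 uses chart row ((10-1) mod 6)+1 = 4. Row 10 is even, so WS.
Chart row 4 tiled across columns 1-19: P K P K P O K K P K P K P O K K P K P
WS row: flip the tiled sequence (start at column 19) and apply K<->P; O and / stay.
Row 10 as worked: K P K P P O K P K P K P P O K P K P K
The 8th stitch worked is P.

Stitch:
P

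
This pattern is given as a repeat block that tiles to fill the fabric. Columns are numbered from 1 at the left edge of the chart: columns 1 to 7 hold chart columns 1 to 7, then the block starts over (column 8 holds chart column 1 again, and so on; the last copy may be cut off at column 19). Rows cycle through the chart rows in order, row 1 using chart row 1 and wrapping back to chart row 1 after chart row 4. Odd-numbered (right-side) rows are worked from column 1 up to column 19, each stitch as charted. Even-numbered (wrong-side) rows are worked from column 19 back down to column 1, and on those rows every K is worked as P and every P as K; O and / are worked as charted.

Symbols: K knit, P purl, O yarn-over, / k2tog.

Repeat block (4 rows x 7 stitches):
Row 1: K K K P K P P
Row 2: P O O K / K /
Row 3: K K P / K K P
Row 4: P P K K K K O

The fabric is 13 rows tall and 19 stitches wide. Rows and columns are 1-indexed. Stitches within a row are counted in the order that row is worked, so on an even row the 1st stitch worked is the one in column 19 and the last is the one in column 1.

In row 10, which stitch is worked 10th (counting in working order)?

Stitch:
O

Derivation:
Row 10: (10-1) mod 4 = 1, so use chart row 2. Even row -> WS.
Chart row 2 tiled across columns 1-19: P O O K / K / P O O K / K / P O O K /
Wrong side: read the tiled row from column 19 down to 1 and exchange K with P (leave O, /).
Row 10 as worked: / P O O K / P / P O O K / P / P O O K
Counting 10 along the worked row gives O.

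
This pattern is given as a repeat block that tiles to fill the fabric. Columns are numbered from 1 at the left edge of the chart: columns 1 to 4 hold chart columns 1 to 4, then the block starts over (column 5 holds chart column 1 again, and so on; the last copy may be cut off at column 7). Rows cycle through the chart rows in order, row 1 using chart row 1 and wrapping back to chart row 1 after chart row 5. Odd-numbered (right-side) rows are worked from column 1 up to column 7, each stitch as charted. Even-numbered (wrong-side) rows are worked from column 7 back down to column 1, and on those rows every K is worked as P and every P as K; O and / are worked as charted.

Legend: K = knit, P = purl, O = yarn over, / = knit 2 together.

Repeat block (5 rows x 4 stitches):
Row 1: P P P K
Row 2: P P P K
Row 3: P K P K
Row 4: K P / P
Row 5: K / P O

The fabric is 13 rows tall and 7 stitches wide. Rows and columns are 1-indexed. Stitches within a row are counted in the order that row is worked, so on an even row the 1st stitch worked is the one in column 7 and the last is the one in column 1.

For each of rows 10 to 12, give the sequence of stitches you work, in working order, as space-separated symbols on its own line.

Rows as worked:
K / P O K / P
P P P K P P P
K K K P K K K

Derivation:
Row 10: chart row 5, WS - tiled (columns 1-7): K / P O K / P; work from column 7 back to 1 with K<->P swapped.
Row 11: chart row 1, RS - tile across columns 1-7 and work as-is.
Row 12: chart row 2, WS - tiled (columns 1-7): P P P K P P P; work from column 7 back to 1 with K<->P swapped.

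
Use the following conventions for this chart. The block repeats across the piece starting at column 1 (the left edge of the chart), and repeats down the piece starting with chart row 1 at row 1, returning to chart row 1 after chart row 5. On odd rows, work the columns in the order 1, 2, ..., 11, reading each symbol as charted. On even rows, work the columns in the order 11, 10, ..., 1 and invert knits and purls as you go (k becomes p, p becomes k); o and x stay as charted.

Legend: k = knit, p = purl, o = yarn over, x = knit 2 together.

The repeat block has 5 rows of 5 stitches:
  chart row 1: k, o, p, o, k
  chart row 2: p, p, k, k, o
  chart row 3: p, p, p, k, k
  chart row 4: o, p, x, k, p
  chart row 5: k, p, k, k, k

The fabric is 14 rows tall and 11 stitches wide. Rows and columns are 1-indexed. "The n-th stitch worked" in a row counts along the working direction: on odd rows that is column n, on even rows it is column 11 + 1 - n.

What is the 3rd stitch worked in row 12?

Row 12: (12-1) mod 5 = 1, so use chart row 2. Even row -> WS.
Chart row 2 tiled across columns 1-11: p p k k o p p k k o p
WS row: flip the tiled sequence (start at column 11) and apply k<->p; o and x stay.
Row 12 as worked: k o p p k k o p p k k
Stitch 3 in working order -> p

Result:
p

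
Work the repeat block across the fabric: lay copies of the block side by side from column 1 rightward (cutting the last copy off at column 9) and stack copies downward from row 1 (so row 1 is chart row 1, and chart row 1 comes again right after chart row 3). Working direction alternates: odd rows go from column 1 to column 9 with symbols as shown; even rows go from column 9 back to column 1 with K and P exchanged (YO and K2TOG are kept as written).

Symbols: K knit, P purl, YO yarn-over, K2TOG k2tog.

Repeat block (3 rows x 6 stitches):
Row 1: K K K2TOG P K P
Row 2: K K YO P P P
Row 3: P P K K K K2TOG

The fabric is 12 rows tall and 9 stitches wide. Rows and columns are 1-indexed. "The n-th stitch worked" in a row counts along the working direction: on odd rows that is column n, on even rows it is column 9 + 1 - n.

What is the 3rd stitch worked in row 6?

== STITCH ==
K

Derivation:
For row 6: chart row = ((6-1) mod 3) + 1 = 3; this is a WS (even) row.
Chart row 3 tiled across columns 1-9: P P K K K K2TOG P P K
Wrong side: read the tiled row from column 9 down to 1 and exchange K with P (leave YO, K2TOG).
Row 6 as worked: P K K K2TOG P P P K K
Counting 3 along the worked row gives K.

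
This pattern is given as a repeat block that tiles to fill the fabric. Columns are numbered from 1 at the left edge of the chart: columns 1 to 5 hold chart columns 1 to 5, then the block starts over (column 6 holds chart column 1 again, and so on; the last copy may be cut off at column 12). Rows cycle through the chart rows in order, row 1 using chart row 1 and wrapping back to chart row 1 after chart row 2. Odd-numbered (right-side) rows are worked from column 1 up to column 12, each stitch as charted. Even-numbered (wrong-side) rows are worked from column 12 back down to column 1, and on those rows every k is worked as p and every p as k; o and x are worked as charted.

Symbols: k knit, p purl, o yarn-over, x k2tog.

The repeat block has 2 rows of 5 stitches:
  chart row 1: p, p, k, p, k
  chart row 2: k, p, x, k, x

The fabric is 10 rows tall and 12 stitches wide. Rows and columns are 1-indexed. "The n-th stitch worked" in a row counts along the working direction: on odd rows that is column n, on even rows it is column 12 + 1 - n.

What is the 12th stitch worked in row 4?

Result:
p

Derivation:
Row 4: (4-1) mod 2 = 1, so use chart row 2. Even row -> WS.
Chart row 2 tiled across columns 1-12: k p x k x k p x k x k p
WS row: flip the tiled sequence (start at column 12) and apply k<->p; o and x stay.
Row 4 as worked: k p x p x k p x p x k p
Counting 12 along the worked row gives p.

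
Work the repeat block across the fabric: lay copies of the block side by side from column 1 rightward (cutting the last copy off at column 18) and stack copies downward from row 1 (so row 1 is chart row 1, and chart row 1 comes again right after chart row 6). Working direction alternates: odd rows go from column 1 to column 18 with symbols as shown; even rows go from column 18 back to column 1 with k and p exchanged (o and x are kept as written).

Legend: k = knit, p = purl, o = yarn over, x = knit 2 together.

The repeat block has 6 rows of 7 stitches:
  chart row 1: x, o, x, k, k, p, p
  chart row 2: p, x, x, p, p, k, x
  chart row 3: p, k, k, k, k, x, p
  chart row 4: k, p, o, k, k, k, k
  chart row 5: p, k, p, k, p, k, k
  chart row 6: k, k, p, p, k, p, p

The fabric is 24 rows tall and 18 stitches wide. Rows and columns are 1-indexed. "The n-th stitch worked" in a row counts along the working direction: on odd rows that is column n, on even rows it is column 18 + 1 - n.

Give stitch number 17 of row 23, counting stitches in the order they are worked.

For row 23: chart row = ((23-1) mod 6) + 1 = 5; this is a RS (odd) row.
Chart row 5 tiled across columns 1-18: p k p k p k k p k p k p k k p k p k
RS row: no reversal, no swap; stitch n worked = column n.
Counting 17 along the worked row gives p.

Result:
p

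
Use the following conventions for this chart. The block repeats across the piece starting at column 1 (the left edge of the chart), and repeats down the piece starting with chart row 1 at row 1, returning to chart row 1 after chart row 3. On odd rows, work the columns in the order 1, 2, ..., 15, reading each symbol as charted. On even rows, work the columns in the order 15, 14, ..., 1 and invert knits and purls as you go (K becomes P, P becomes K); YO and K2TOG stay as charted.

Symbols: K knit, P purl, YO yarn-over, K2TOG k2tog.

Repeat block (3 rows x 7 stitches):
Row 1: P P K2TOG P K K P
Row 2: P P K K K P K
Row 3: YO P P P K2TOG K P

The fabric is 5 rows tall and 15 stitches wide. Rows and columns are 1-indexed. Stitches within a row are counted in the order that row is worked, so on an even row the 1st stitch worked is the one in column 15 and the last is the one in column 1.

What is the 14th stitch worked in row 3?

Row 3: (3-1) mod 3 = 2, so use chart row 3. Odd row -> RS.
Chart row 3 tiled across columns 1-15: YO P P P K2TOG K P YO P P P K2TOG K P YO
RS row: no reversal, no swap; stitch n worked = column n.
Counting 14 along the worked row gives P.

Stitch:
P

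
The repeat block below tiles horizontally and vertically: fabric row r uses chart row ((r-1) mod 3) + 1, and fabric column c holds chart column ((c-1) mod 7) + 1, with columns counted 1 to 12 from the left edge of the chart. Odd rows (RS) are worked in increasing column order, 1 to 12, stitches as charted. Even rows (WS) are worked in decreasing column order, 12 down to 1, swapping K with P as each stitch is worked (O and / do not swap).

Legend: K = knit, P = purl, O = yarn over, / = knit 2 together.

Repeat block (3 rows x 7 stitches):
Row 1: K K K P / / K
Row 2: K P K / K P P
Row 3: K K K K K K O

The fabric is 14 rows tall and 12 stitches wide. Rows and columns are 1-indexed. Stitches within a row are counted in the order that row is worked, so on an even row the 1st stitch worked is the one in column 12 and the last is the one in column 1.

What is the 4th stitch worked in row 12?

Row 12 uses chart row ((12-1) mod 3)+1 = 3. Row 12 is even, so WS.
Chart row 3 tiled across columns 1-12: K K K K K K O K K K K K
Wrong side: read the tiled row from column 12 down to 1 and exchange K with P (leave O, /).
Row 12 as worked: P P P P P O P P P P P P
The 4th stitch worked is P.

Stitch:
P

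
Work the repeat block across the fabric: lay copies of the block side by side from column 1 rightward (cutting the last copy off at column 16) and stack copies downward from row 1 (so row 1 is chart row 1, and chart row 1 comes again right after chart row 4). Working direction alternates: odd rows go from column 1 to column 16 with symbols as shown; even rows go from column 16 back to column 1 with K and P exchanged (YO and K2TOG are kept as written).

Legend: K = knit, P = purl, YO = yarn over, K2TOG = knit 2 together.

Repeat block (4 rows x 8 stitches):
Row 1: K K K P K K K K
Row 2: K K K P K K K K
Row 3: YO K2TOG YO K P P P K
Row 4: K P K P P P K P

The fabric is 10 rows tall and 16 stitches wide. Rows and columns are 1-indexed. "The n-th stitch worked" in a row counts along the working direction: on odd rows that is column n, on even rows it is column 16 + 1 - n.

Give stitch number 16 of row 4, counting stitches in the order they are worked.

Row 4 uses chart row ((4-1) mod 4)+1 = 4. Row 4 is even, so WS.
Chart row 4 tiled across columns 1-16: K P K P P P K P K P K P P P K P
WS row: flip the tiled sequence (start at column 16) and apply K<->P; YO and K2TOG stay.
Row 4 as worked: K P K K K P K P K P K K K P K P
Counting 16 along the worked row gives P.

Stitch:
P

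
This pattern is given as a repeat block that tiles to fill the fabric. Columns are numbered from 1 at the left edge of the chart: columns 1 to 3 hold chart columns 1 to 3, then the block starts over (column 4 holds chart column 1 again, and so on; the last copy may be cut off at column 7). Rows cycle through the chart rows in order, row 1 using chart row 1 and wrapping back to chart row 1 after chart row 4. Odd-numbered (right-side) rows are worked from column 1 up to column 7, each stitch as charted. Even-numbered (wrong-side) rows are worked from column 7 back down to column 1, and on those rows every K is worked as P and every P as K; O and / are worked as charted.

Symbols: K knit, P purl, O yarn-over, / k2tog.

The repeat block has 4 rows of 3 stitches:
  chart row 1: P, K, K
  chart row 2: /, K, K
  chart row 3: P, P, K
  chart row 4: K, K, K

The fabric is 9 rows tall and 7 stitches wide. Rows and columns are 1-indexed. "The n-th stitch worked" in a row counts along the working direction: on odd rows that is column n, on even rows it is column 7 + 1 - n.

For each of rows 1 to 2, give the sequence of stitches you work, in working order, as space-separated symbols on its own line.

Rows as worked:
P K K P K K P
/ P P / P P /

Derivation:
Row 1: chart row 1, RS - tile across columns 1-7 and work as-is.
Row 2: chart row 2, WS - tiled (columns 1-7): / K K / K K /; work from column 7 back to 1 with K<->P swapped.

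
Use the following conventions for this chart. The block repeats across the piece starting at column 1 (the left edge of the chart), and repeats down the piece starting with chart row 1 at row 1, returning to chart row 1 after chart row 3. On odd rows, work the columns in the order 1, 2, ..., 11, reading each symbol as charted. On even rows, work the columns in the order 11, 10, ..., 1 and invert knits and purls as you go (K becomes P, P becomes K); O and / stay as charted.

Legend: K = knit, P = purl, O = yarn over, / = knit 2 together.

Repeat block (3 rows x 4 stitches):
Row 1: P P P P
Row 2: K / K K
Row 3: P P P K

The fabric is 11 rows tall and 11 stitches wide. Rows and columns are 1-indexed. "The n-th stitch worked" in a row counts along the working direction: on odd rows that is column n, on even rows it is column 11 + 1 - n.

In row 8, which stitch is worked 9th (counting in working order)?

For row 8: chart row = ((8-1) mod 3) + 1 = 2; this is a WS (even) row.
Chart row 2 tiled across columns 1-11: K / K K K / K K K / K
WS row: flip the tiled sequence (start at column 11) and apply K<->P; O and / stay.
Row 8 as worked: P / P P P / P P P / P
Stitch 9 in working order -> P

Stitch:
P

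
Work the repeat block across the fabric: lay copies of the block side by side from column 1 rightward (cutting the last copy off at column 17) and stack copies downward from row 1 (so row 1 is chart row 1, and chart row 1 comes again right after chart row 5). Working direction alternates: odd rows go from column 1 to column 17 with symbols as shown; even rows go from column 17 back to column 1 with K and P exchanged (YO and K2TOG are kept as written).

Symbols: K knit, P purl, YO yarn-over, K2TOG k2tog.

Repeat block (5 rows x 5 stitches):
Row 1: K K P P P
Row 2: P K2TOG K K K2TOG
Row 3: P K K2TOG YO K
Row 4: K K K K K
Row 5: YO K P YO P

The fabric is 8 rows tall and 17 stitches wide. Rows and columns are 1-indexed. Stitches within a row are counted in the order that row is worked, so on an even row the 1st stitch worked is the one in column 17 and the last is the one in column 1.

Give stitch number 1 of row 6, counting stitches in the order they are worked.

Row 6: (6-1) mod 5 = 0, so use chart row 1. Even row -> WS.
Chart row 1 tiled across columns 1-17: K K P P P K K P P P K K P P P K K
WS: work from column 17 back to column 1 (reverse the tiled row), swapping K<->P (YO and K2TOG unchanged).
Row 6 as worked: P P K K K P P K K K P P K K K P P
Stitch 1 in working order -> P

Stitch:
P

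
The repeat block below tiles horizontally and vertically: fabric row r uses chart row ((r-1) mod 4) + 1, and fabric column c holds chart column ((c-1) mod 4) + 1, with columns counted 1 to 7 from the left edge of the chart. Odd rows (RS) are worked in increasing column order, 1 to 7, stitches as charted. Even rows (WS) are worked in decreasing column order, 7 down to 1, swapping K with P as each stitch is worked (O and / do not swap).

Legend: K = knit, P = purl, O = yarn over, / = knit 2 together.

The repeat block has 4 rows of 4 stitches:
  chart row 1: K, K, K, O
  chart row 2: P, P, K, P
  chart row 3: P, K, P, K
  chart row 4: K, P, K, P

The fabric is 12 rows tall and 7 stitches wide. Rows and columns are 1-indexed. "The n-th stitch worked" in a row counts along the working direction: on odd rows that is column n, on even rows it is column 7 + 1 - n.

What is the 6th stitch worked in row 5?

Stitch:
K

Derivation:
Row 5 uses chart row ((5-1) mod 4)+1 = 1. Row 5 is odd, so RS.
Chart row 1 tiled across columns 1-7: K K K O K K K
Right side: take the tiled row as-is (worked left to right from column 1).
Counting 6 along the worked row gives K.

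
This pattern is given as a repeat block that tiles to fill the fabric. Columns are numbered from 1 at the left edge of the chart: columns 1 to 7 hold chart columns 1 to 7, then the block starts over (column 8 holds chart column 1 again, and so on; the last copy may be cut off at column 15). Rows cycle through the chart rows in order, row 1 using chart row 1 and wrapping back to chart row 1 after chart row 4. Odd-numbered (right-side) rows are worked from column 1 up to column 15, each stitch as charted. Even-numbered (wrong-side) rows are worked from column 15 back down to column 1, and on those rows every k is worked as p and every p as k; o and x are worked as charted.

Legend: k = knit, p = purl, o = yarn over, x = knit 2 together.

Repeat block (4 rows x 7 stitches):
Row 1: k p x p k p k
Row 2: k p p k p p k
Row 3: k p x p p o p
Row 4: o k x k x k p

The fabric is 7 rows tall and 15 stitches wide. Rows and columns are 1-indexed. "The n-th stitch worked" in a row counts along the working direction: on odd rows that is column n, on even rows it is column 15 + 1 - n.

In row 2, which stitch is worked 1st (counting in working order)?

Row 2: (2-1) mod 4 = 1, so use chart row 2. Even row -> WS.
Chart row 2 tiled across columns 1-15: k p p k p p k k p p k p p k k
WS row: flip the tiled sequence (start at column 15) and apply k<->p; o and x stay.
Row 2 as worked: p p k k p k k p p k k p k k p
The 1st stitch worked is p.

== STITCH ==
p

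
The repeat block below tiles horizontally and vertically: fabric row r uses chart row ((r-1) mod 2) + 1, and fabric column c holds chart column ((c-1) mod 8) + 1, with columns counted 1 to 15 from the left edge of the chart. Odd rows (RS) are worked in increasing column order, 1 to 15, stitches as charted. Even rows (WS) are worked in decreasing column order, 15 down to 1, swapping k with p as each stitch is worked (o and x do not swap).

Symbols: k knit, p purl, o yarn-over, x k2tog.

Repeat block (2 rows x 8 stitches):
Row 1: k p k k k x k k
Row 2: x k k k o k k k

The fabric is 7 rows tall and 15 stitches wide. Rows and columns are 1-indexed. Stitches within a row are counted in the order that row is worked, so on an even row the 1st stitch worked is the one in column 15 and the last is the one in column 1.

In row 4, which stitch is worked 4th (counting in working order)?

== STITCH ==
p

Derivation:
Row 4: (4-1) mod 2 = 1, so use chart row 2. Even row -> WS.
Chart row 2 tiled across columns 1-15: x k k k o k k k x k k k o k k
WS: work from column 15 back to column 1 (reverse the tiled row), swapping k<->p (o and x unchanged).
Row 4 as worked: p p o p p p x p p p o p p p x
The 4th stitch worked is p.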